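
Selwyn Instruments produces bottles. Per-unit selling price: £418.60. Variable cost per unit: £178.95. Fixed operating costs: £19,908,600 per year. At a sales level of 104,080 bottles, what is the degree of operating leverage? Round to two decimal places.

4.95

At 104,080 units, contribution = 104,080 × £239.65 = £24,942,772.00.
Subtracting fixed costs: EBIT = £24,942,772.00 − £19,908,600 = £5,034,172.00.
DOL = contribution ÷ EBIT = £24,942,772.00 ÷ £5,034,172.00 = 4.9547.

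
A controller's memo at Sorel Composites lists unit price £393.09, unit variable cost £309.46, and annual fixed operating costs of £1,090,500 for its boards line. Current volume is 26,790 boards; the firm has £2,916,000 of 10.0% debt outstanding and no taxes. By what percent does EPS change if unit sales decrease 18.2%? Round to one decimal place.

Total contribution margin = 26,790 × £83.63 = £2,240,447.70.
EBIT = £2,240,447.70 − £1,090,500 = £1,149,947.70.
After interest of £291,600.00, pre-tax earnings = £858,347.70.
DCL = total CM / (EBIT − I) = £2,240,447.70 / £858,347.70 = 2.6102.
%ΔEPS = DCL × %ΔSales = 2.6102 × -18.2% = -47.5%.

-47.5%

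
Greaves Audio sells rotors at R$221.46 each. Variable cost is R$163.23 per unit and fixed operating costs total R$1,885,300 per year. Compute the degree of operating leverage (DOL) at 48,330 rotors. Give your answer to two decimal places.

At 48,330 units, contribution = 48,330 × R$58.23 = R$2,814,255.90.
Operating income = contribution − fixed costs = R$2,814,255.90 − R$1,885,300 = R$928,955.90.
Degree of operating leverage = R$2,814,255.90 / R$928,955.90 = 3.0295.

3.03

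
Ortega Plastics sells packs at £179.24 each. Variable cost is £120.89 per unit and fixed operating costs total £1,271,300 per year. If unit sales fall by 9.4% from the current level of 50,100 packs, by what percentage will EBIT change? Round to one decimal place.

-16.6%

Contribution at this volume is 50,100 × £58.35 = £2,923,335.00.
Operating income = contribution − fixed costs = £2,923,335.00 − £1,271,300 = £1,652,035.00.
So DOL = total CM / EBIT = £2,923,335.00 / £1,652,035.00 = 1.7695.
Operating income changes by 1.7695 × -9.4% = -16.6%.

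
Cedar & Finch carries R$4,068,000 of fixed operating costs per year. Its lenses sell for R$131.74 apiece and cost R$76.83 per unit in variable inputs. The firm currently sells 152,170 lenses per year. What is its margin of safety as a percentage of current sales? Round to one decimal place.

Each unit contributes R$131.74 − R$76.83 = R$54.91. Break-even units = R$4,068,000 ÷ R$54.91 = 74,084.87; break-even revenue = 74,084.87 × R$131.74 = R$9,759,940.27.
Current sales = 152,170 × R$131.74 = R$20,046,875.80.
Margin of safety = (R$20,046,875.80 − R$9,759,940.27) ÷ R$20,046,875.80 = 51.3%.

51.3%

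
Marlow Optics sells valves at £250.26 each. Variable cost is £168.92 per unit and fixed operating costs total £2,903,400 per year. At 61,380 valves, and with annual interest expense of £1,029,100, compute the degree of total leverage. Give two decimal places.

4.71

At 61,380 units, contribution = 61,380 × £81.34 = £4,992,649.20.
EBIT = £4,992,649.20 − £2,903,400 = £2,089,249.20. Interest = £1,029,100.00.
DOL = £4,992,649.20 ÷ £2,089,249.20 = 2.3897; DFL = £2,089,249.20 ÷ £1,060,149.20 = 1.9707.
Combined leverage = 2.3897 × 1.9707 = 4.7094.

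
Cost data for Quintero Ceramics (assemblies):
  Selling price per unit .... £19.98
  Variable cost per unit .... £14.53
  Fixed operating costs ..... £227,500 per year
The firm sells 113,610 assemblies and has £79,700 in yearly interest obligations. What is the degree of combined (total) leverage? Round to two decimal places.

Contribution at this volume is 113,610 × £5.45 = £619,174.50.
Operating income = contribution − fixed costs = £619,174.50 − £227,500 = £391,674.50. Interest = £79,700.00, so EBIT − I = £311,974.50.
Degree of total leverage = total CM / (EBIT − interest) = £619,174.50 / £311,974.50 = 1.9847.

1.98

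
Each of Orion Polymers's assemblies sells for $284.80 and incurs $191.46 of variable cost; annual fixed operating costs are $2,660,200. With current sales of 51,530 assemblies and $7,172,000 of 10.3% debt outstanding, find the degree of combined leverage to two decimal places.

3.41

Total contribution margin = 51,530 × $93.34 = $4,809,810.20.
EBIT = $4,809,810.20 − $2,660,200 = $2,149,610.20. Interest = $738,716.00, so EBIT − I = $1,410,894.20.
Degree of total leverage = total CM / (EBIT − interest) = $4,809,810.20 / $1,410,894.20 = 3.4091.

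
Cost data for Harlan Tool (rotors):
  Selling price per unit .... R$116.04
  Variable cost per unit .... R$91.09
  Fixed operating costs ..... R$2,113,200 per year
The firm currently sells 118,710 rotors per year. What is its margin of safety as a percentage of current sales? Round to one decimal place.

Unit CM = price − variable cost = R$116.04 − R$91.09 = R$24.95. Break-even units = R$2,113,200 ÷ R$24.95 = 84,697.39; break-even revenue = 84,697.39 × R$116.04 = R$9,828,285.69.
Actual sales revenue = 118,710 × R$116.04 = R$13,775,108.40.
Margin of safety = (R$13,775,108.40 − R$9,828,285.69) ÷ R$13,775,108.40 = 28.7%.

28.7%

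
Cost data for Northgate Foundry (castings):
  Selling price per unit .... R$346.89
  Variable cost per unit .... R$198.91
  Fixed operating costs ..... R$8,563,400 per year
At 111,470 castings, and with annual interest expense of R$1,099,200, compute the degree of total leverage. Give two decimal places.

Contribution at this volume is 111,470 × R$147.98 = R$16,495,330.60.
Subtracting fixed costs: EBIT = R$16,495,330.60 − R$8,563,400 = R$7,931,930.60. Interest = R$1,099,200.00, so EBIT − I = R$6,832,730.60.
Degree of total leverage = total CM / (EBIT − interest) = R$16,495,330.60 / R$6,832,730.60 = 2.4142.

2.41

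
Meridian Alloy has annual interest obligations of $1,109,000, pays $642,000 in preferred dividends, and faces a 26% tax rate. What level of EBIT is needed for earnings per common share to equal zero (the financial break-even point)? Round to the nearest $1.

$1,976,568

Grossing the preferred dividend up to pre-tax terms: $642,000 / (1 − 0.26) = $867,567.57.
EPS = 0 when EBIT covers interest plus the pre-tax preferred burden: $1,109,000 + $867,567.57 = $1,976,567.57.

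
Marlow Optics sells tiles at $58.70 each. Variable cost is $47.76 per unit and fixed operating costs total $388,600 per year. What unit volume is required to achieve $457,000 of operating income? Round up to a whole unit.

Each unit contributes $58.70 − $47.76 = $10.94.
Required volume = (fixed costs + target profit) ÷ CM = ($388,600 + $457,000) ÷ $10.94 = 77,294.33, so 77,295 tiles.

77,295 tiles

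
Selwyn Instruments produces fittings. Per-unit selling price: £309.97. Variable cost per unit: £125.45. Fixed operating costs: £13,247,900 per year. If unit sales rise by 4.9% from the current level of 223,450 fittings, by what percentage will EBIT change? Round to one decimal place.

Contribution at this volume is 223,450 × £184.52 = £41,230,994.00.
Operating income = contribution − fixed costs = £41,230,994.00 − £13,247,900 = £27,983,094.00.
So DOL = total CM / EBIT = £41,230,994.00 / £27,983,094.00 = 1.4734.
Operating income changes by 1.4734 × +4.9% = +7.2%.

+7.2%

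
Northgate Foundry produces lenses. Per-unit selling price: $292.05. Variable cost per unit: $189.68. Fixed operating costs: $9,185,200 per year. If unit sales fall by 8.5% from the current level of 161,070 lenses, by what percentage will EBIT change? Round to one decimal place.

-19.2%

Contribution at this volume is 161,070 × $102.37 = $16,488,735.90.
Subtracting fixed costs: EBIT = $16,488,735.90 − $9,185,200 = $7,303,535.90.
DOL = contribution ÷ EBIT = $16,488,735.90 ÷ $7,303,535.90 = 2.2576.
Operating income changes by 2.2576 × -8.5% = -19.2%.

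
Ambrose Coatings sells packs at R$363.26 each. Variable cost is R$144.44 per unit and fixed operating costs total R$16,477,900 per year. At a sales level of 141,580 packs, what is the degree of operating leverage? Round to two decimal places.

2.14

Total contribution margin = 141,580 × R$218.82 = R$30,980,535.60.
Operating income = contribution − fixed costs = R$30,980,535.60 − R$16,477,900 = R$14,502,635.60.
DOL = contribution ÷ EBIT = R$30,980,535.60 ÷ R$14,502,635.60 = 2.1362.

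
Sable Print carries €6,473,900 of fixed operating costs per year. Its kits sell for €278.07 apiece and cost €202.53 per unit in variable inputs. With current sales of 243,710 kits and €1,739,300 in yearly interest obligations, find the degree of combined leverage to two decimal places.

Total contribution margin = 243,710 × €75.54 = €18,409,853.40.
Subtracting fixed costs: EBIT = €18,409,853.40 − €6,473,900 = €11,935,953.40. Interest = €1,739,300.00, so EBIT − I = €10,196,653.40.
Degree of total leverage = total CM / (EBIT − interest) = €18,409,853.40 / €10,196,653.40 = 1.8055.

1.81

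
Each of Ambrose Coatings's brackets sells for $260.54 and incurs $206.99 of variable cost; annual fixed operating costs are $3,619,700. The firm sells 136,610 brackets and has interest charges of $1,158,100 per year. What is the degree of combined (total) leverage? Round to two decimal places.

2.88

Total contribution margin = 136,610 × $53.55 = $7,315,465.50.
EBIT = $7,315,465.50 − $3,619,700 = $3,695,765.50. Interest = $1,158,100.00, so EBIT − I = $2,537,665.50.
DCL = contribution ÷ (EBIT − I) = $7,315,465.50 ÷ $2,537,665.50 = 2.8828.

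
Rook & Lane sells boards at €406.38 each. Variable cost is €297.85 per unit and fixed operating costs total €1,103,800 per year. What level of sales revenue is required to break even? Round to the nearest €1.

€4,133,071

Contribution margin per unit = €406.38 − €297.85 = €108.53, a CM ratio of €108.53 ÷ €406.38 = 0.2671.
Break-even revenue = fixed costs × price ÷ CM = €1,103,800 × €406.38 ÷ €108.53 = €4,133,071.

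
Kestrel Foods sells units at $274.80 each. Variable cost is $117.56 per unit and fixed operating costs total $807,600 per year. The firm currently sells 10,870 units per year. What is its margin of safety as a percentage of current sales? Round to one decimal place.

52.7%

Contribution margin per unit = $274.80 − $117.56 = $157.24. Break-even units = $807,600 ÷ $157.24 = 5,136.10; break-even revenue = 5,136.10 × $274.80 = $1,411,399.64.
Current sales = 10,870 × $274.80 = $2,987,076.00.
Margin of safety = ($2,987,076.00 − $1,411,399.64) ÷ $2,987,076.00 = 52.7%.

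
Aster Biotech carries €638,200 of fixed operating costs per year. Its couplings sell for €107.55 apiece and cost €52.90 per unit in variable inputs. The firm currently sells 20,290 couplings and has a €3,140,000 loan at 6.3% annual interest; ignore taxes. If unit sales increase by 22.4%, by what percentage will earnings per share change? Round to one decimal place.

Total contribution margin = 20,290 × €54.65 = €1,108,848.50.
EBIT = €1,108,848.50 − €638,200 = €470,648.50.
Interest = €197,820.00, so EBIT − I = €272,828.50.
DCL = total CM / (EBIT − I) = €1,108,848.50 / €272,828.50 = 4.0643.
EPS therefore changes by 4.0643 × (+22.4%) = +91.0%.

+91.0%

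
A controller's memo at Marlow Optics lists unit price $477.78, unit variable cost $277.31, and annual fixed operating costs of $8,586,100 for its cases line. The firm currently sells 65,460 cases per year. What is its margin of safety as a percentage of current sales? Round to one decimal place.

34.6%

Unit CM = price − variable cost = $477.78 − $277.31 = $200.47. Break-even units = $8,586,100 ÷ $200.47 = 42,829.85; break-even revenue = 42,829.85 × $477.78 = $20,463,245.66.
Current sales = 65,460 × $477.78 = $31,275,478.80.
Margin of safety = ($31,275,478.80 − $20,463,245.66) ÷ $31,275,478.80 = 34.6%.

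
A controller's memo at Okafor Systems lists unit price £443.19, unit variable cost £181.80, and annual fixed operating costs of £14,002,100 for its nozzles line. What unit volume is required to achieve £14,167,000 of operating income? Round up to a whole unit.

107,767 nozzles

Contribution margin per unit = £443.19 − £181.80 = £261.39.
Required volume = (fixed costs + target profit) ÷ CM = (£14,002,100 + £14,167,000) ÷ £261.39 = 107,766.56, so 107,767 nozzles.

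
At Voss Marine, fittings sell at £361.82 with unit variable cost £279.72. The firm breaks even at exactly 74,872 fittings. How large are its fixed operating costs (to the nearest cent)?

Unit CM = price − variable cost = £361.82 − £279.72 = £82.10.
Since BE = FC / CM, FC = 74,872 × £82.10 = £6,146,991.20.

£6,146,991.20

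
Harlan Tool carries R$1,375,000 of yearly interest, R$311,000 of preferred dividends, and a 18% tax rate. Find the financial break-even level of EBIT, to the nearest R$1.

R$1,754,268

Grossing the preferred dividend up to pre-tax terms: R$311,000 / (1 − 0.18) = R$379,268.29.
Financial break-even EBIT = interest + D_p ÷ (1 − t) = R$1,375,000 + R$379,268.29 = R$1,754,268.29.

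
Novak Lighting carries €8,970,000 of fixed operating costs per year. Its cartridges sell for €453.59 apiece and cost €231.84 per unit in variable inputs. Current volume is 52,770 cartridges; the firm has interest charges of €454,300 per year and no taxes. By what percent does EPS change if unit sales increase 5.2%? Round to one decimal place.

Total contribution margin = 52,770 × €221.75 = €11,701,747.50.
Operating income = contribution − fixed costs = €11,701,747.50 − €8,970,000 = €2,731,747.50.
After interest of €454,300.00, pre-tax earnings = €2,277,447.50.
Degree of combined leverage = contribution ÷ (EBIT − I) = €11,701,747.50 ÷ €2,277,447.50 = 5.1381.
EPS therefore changes by 5.1381 × (+5.2%) = +26.7%.

+26.7%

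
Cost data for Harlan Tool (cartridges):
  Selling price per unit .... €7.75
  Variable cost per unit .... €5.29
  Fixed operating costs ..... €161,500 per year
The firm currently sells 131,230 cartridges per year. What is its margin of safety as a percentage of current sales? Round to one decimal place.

Unit CM = price − variable cost = €7.75 − €5.29 = €2.46. Break-even units = €161,500 ÷ €2.46 = 65,650.41; break-even revenue = 65,650.41 × €7.75 = €508,790.65.
Actual sales revenue = 131,230 × €7.75 = €1,017,032.50.
Margin of safety = (€1,017,032.50 − €508,790.65) ÷ €1,017,032.50 = 50.0%.

50.0%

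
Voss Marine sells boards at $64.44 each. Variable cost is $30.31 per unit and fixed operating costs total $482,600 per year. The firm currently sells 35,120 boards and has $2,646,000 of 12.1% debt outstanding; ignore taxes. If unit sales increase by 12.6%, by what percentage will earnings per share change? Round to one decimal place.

At 35,120 units, contribution = 35,120 × $34.13 = $1,198,645.60.
Operating income = contribution − fixed costs = $1,198,645.60 − $482,600 = $716,045.60.
After interest of $320,166.00, pre-tax earnings = $395,879.60.
Degree of combined leverage = contribution ÷ (EBIT − I) = $1,198,645.60 ÷ $395,879.60 = 3.0278.
EPS therefore changes by 3.0278 × (+12.6%) = +38.2%.

+38.2%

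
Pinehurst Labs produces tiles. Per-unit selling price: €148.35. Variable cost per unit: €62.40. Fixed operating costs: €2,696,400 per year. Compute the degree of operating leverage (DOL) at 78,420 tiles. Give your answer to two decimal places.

1.67

Total contribution margin = 78,420 × €85.95 = €6,740,199.00.
EBIT = €6,740,199.00 − €2,696,400 = €4,043,799.00.
So DOL = total CM / EBIT = €6,740,199.00 / €4,043,799.00 = 1.6668.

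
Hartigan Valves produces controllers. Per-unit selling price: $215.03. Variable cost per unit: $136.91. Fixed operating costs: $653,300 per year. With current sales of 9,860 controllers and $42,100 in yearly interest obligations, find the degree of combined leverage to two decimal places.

10.29

Contribution at this volume is 9,860 × $78.12 = $770,263.20.
Operating income = contribution − fixed costs = $770,263.20 − $653,300 = $116,963.20. Interest = $42,100.00.
DOL = $770,263.20 ÷ $116,963.20 = 6.5855; DFL = $116,963.20 ÷ $74,863.20 = 1.5624.
DCL = DOL × DFL = 6.5855 × 1.5624 = 10.2892.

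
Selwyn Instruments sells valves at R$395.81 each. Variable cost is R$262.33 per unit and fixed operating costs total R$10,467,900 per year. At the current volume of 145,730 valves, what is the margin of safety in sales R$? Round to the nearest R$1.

R$26,640,790

Contribution margin per unit = R$395.81 − R$262.33 = R$133.48. Break-even units = R$10,467,900 ÷ R$133.48 = 78,422.98; break-even revenue = 78,422.98 × R$395.81 = R$31,040,601.58.
Current sales = 145,730 × R$395.81 = R$57,681,391.30.
Margin of safety = R$57,681,391.30 − R$31,040,601.58 = R$26,640,790.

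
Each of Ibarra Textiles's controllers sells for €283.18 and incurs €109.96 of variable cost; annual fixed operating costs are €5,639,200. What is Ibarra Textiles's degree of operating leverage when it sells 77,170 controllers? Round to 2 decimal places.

Contribution at this volume is 77,170 × €173.22 = €13,367,387.40.
EBIT = €13,367,387.40 − €5,639,200 = €7,728,187.40.
Degree of operating leverage = €13,367,387.40 / €7,728,187.40 = 1.7297.

1.73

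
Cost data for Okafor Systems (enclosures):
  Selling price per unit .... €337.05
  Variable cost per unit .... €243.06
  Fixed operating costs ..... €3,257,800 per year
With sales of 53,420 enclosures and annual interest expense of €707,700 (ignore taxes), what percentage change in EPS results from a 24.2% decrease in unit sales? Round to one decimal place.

-115.1%

Total contribution margin = 53,420 × €93.99 = €5,020,945.80.
Subtracting fixed costs: EBIT = €5,020,945.80 − €3,257,800 = €1,763,145.80.
After interest of €707,700.00, pre-tax earnings = €1,055,445.80.
Degree of combined leverage = contribution ÷ (EBIT − I) = €5,020,945.80 ÷ €1,055,445.80 = 4.7572.
%ΔEPS = DCL × %ΔSales = 4.7572 × -24.2% = -115.1%.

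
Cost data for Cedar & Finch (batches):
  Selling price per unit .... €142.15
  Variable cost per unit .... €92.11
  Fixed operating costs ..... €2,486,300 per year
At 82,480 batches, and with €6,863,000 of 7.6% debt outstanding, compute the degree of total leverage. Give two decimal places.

3.69

Contribution at this volume is 82,480 × €50.04 = €4,127,299.20.
Operating income = contribution − fixed costs = €4,127,299.20 − €2,486,300 = €1,640,999.20. Interest = €521,588.00.
DOL = €4,127,299.20 ÷ €1,640,999.20 = 2.5151; DFL = €1,640,999.20 ÷ €1,119,411.20 = 1.4659.
Combined leverage = 2.5151 × 1.4659 = 3.6869.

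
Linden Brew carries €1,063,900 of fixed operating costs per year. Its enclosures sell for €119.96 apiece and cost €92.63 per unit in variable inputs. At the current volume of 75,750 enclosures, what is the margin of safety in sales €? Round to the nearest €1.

Unit CM = price − variable cost = €119.96 − €92.63 = €27.33. Break-even units = €1,063,900 ÷ €27.33 = 38,927.92; break-even revenue = 38,927.92 × €119.96 = €4,669,793.05.
Current sales = 75,750 × €119.96 = €9,086,970.00.
Margin of safety = €9,086,970.00 − €4,669,793.05 = €4,417,177.

€4,417,177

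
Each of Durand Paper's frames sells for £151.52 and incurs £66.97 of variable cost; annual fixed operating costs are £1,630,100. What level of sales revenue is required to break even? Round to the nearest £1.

£2,921,263

CM per unit = £151.52 − £66.97 = £84.55; CM ratio = £84.55 / £151.52 = 0.5580.
Break-even revenue = fixed costs × price ÷ CM = £1,630,100 × £151.52 ÷ £84.55 = £2,921,263.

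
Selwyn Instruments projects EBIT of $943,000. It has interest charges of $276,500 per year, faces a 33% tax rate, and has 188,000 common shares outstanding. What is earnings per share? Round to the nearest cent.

$2.38

Pre-tax income = $943,000 − $276,500.00 = $666,500.00.
After tax at 33%: net income = $666,500.00 × 0.67 = $446,555.00.
EPS = $446,555.00 ÷ 188,000 = $2.38.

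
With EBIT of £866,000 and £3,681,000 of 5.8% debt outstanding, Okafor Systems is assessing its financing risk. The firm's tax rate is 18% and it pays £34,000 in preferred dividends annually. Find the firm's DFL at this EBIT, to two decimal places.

1.42

Interest = £213,498.00.
Pre-tax preferred-dividend burden = £34,000 ÷ (1 − 0.18) = £41,463.41.
DFL = EBIT ÷ [EBIT − I − D_p/(1−t)] = £866,000 ÷ [£866,000 − £213,498.00 − £41,463.41] = £866,000 ÷ £611,038.59 = 1.4173.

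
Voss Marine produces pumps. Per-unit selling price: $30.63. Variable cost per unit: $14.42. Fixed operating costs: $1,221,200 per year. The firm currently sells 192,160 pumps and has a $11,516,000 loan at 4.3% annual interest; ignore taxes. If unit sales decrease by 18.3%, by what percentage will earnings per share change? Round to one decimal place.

At 192,160 units, contribution = 192,160 × $16.21 = $3,114,913.60.
EBIT = $3,114,913.60 − $1,221,200 = $1,893,713.60.
After interest of $495,188.00, pre-tax earnings = $1,398,525.60.
DCL = total CM / (EBIT − I) = $3,114,913.60 / $1,398,525.60 = 2.2273.
EPS therefore changes by 2.2273 × (-18.3%) = -40.8%.

-40.8%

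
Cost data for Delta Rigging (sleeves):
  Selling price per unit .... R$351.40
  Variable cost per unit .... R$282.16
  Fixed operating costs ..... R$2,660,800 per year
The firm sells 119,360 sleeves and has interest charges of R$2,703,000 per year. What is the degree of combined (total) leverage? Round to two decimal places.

At 119,360 units, contribution = 119,360 × R$69.24 = R$8,264,486.40.
Subtracting fixed costs: EBIT = R$8,264,486.40 − R$2,660,800 = R$5,603,686.40. Interest = R$2,703,000.00, so EBIT − I = R$2,900,686.40.
Degree of total leverage = total CM / (EBIT − interest) = R$8,264,486.40 / R$2,900,686.40 = 2.8491.

2.85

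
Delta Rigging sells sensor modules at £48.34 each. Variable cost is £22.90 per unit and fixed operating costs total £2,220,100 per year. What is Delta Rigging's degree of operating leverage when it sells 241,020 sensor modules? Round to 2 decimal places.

At 241,020 units, contribution = 241,020 × £25.44 = £6,131,548.80.
Operating income = contribution − fixed costs = £6,131,548.80 − £2,220,100 = £3,911,448.80.
DOL = contribution ÷ EBIT = £6,131,548.80 ÷ £3,911,448.80 = 1.5676.

1.57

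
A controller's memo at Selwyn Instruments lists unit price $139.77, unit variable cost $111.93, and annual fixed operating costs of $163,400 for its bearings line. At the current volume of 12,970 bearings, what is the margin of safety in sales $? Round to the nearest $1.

$992,471

Each unit contributes $139.77 − $111.93 = $27.84. Break-even units = $163,400 ÷ $27.84 = 5,869.25; break-even revenue = 5,869.25 × $139.77 = $820,345.47.
Current sales = 12,970 × $139.77 = $1,812,816.90.
Margin of safety = $1,812,816.90 − $820,345.47 = $992,471.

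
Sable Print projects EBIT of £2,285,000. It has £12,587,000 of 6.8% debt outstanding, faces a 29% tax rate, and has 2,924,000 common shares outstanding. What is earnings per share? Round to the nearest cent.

Pre-tax income = £2,285,000 − £855,916.00 = £1,429,084.00.
Net income = £1,429,084.00 × (1 − 0.29) = £1,014,649.64.
EPS = £1,014,649.64 ÷ 2,924,000 = £0.35.

£0.35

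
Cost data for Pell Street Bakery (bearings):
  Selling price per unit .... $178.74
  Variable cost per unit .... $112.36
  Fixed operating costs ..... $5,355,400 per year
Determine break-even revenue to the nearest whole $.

$14,420,371

Contribution margin per unit = $178.74 − $112.36 = $66.38, a CM ratio of $66.38 ÷ $178.74 = 0.3714.
Break-even sales = FC ÷ CM ratio = $5,355,400 × $178.74 / $66.38 = $14,420,371.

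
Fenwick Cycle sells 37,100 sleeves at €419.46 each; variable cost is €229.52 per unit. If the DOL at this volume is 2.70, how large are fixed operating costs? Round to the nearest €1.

Total contribution margin = 37,100 × €189.94 = €7,046,774.00.
DOL = contribution / EBIT, so EBIT = €7,046,774.00 / 2.70 = €2,609,916.30.
Fixed costs = CM − EBIT = €7,046,774.00 − €2,609,916.30 = €4,436,858.

€4,436,858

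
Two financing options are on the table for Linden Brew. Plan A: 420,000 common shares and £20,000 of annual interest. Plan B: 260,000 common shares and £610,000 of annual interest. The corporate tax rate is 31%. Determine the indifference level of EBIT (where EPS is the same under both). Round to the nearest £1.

£1,568,750

At indifference, (EBIT − 20,000)(1 − t)/420,000 = (EBIT − 610,000)(1 − t)/260,000.
The (1 − t) factor cancels: (EBIT − 20,000) × 260,000 = (EBIT − 610,000) × 420,000.
EBIT × (420,000 − 260,000) = 610,000 × 420,000 − 20,000 × 260,000 = 251,000,000,000, so EBIT = 251,000,000,000 ÷ 160,000 = 1,568,750.00.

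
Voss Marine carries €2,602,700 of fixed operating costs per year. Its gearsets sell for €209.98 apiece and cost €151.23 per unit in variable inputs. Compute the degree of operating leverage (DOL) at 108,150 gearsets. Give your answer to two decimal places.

Contribution at this volume is 108,150 × €58.75 = €6,353,812.50.
Subtracting fixed costs: EBIT = €6,353,812.50 − €2,602,700 = €3,751,112.50.
DOL = contribution ÷ EBIT = €6,353,812.50 ÷ €3,751,112.50 = 1.6938.

1.69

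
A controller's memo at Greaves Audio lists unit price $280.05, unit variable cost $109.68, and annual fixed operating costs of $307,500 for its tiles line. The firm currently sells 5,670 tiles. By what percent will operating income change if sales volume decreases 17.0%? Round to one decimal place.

Total contribution margin = 5,670 × $170.37 = $965,997.90.
EBIT = $965,997.90 − $307,500 = $658,497.90.
So DOL = total CM / EBIT = $965,997.90 / $658,497.90 = 1.4670.
So EBIT moves 1.4670 × (-17.0%) = -24.9%.

-24.9%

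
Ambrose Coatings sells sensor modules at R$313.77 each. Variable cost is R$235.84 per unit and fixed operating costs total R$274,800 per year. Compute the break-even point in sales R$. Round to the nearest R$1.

R$1,106,429

Contribution margin per unit = R$313.77 − R$235.84 = R$77.93, a CM ratio of R$77.93 ÷ R$313.77 = 0.2484.
Break-even sales = FC ÷ CM ratio = R$274,800 × R$313.77 / R$77.93 = R$1,106,429.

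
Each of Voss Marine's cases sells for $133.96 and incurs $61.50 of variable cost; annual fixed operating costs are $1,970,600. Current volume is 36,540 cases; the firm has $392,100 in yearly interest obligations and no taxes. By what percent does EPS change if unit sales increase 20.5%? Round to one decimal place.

Contribution at this volume is 36,540 × $72.46 = $2,647,688.40.
EBIT = $2,647,688.40 − $1,970,600 = $677,088.40.
Interest = $392,100.00, so EBIT − I = $284,988.40.
DCL = total CM / (EBIT − I) = $2,647,688.40 / $284,988.40 = 9.2905.
%ΔEPS = DCL × %ΔSales = 9.2905 × +20.5% = +190.5%.

+190.5%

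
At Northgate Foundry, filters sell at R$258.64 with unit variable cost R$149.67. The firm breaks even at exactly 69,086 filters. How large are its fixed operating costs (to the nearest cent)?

Contribution margin per unit = R$258.64 − R$149.67 = R$108.97.
Since BE = FC / CM, FC = 69,086 × R$108.97 = R$7,528,301.42.

R$7,528,301.42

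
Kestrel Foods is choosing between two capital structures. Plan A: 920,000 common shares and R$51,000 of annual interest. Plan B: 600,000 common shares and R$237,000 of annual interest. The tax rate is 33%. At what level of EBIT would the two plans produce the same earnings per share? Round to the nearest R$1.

Set EPS_A = EPS_B: (EBIT − R$51,000)(1 − 0.33) ÷ 920,000 = (EBIT − R$237,000)(1 − 0.33) ÷ 600,000.
The (1 − t) factor cancels: (EBIT − 51,000) × 600,000 = (EBIT − 237,000) × 920,000.
Solving, EBIT = (237,000·920,000 − 51,000·600,000) / (920,000 − 600,000) = 187,440,000,000 / 320,000 = 585,750.00.

R$585,750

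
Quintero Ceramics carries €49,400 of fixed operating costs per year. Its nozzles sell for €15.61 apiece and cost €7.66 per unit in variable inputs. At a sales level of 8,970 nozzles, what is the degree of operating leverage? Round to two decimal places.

At 8,970 units, contribution = 8,970 × €7.95 = €71,311.50.
Subtracting fixed costs: EBIT = €71,311.50 − €49,400 = €21,911.50.
DOL = contribution ÷ EBIT = €71,311.50 ÷ €21,911.50 = 3.2545.

3.25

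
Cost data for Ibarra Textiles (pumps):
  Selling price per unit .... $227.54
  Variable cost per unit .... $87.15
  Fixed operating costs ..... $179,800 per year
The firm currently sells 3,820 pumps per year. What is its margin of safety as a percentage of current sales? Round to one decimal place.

Contribution margin per unit = $227.54 − $87.15 = $140.39. Break-even units = $179,800 ÷ $140.39 = 1,280.72; break-even revenue = 1,280.72 × $227.54 = $291,414.57.
Actual sales revenue = 3,820 × $227.54 = $869,202.80.
Margin of safety = ($869,202.80 − $291,414.57) ÷ $869,202.80 = 66.5%.

66.5%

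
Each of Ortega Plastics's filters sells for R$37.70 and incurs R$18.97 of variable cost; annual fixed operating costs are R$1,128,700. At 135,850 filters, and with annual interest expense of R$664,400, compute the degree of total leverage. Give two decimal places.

3.39

Total contribution margin = 135,850 × R$18.73 = R$2,544,470.50.
Operating income = contribution − fixed costs = R$2,544,470.50 − R$1,128,700 = R$1,415,770.50. Interest = R$664,400.00.
DOL = R$2,544,470.50 ÷ R$1,415,770.50 = 1.7972; DFL = R$1,415,770.50 ÷ R$751,370.50 = 1.8843.
Combined leverage = 1.7972 × 1.8843 = 3.3865.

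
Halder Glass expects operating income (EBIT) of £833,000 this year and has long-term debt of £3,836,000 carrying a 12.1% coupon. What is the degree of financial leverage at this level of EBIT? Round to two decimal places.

Interest = £464,156.00.
DFL = EBIT ÷ (EBIT − I) = £833,000 ÷ (£833,000 − £464,156.00) = £833,000 ÷ £368,844.00 = 2.2584.

2.26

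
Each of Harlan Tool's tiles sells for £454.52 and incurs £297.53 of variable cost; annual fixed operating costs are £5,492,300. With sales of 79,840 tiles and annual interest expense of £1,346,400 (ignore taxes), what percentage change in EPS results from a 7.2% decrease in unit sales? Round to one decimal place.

Total contribution margin = 79,840 × £156.99 = £12,534,081.60.
EBIT = £12,534,081.60 − £5,492,300 = £7,041,781.60.
After interest of £1,346,400.00, pre-tax earnings = £5,695,381.60.
DCL = total CM / (EBIT − I) = £12,534,081.60 / £5,695,381.60 = 2.2007.
%ΔEPS = DCL × %ΔSales = 2.2007 × -7.2% = -15.8%.

-15.8%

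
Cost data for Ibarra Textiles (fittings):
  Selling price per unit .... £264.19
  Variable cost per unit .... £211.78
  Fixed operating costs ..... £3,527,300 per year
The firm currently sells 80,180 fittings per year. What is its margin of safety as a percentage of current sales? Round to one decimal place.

Each unit contributes £264.19 − £211.78 = £52.41. Break-even units = £3,527,300 ÷ £52.41 = 67,302.04; break-even revenue = 67,302.04 × £264.19 = £17,780,526.37.
Current sales = 80,180 × £264.19 = £21,182,754.20.
Margin of safety = (£21,182,754.20 − £17,780,526.37) ÷ £21,182,754.20 = 16.1%.

16.1%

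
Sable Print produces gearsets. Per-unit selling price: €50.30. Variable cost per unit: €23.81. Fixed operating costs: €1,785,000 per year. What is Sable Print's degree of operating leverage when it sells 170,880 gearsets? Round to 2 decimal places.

Contribution at this volume is 170,880 × €26.49 = €4,526,611.20.
Operating income = contribution − fixed costs = €4,526,611.20 − €1,785,000 = €2,741,611.20.
So DOL = total CM / EBIT = €4,526,611.20 / €2,741,611.20 = 1.6511.

1.65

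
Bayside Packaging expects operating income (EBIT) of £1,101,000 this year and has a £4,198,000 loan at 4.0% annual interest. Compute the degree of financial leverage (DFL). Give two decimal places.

1.18

Annual interest charges come to £167,920.00.
Degree of financial leverage = EBIT / (EBIT − interest) = £1,101,000 / £933,080.00 = 1.1800.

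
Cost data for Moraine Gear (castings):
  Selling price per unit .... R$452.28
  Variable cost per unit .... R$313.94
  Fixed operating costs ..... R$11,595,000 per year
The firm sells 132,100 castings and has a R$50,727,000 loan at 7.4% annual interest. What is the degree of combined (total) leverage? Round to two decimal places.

6.25

At 132,100 units, contribution = 132,100 × R$138.34 = R$18,274,714.00.
Subtracting fixed costs: EBIT = R$18,274,714.00 − R$11,595,000 = R$6,679,714.00. Interest = R$3,753,798.00, so EBIT − I = R$2,925,916.00.
DCL = contribution ÷ (EBIT − I) = R$18,274,714.00 ÷ R$2,925,916.00 = 6.2458.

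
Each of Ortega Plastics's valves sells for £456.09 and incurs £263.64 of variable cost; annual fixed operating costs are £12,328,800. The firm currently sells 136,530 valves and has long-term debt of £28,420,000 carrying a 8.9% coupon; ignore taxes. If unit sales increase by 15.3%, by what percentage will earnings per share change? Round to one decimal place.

+35.2%

Total contribution margin = 136,530 × £192.45 = £26,275,198.50.
Subtracting fixed costs: EBIT = £26,275,198.50 − £12,328,800 = £13,946,398.50.
Interest = £2,529,380.00, so EBIT − I = £11,417,018.50.
Degree of combined leverage = contribution ÷ (EBIT − I) = £26,275,198.50 ÷ £11,417,018.50 = 2.3014.
EPS therefore changes by 2.3014 × (+15.3%) = +35.2%.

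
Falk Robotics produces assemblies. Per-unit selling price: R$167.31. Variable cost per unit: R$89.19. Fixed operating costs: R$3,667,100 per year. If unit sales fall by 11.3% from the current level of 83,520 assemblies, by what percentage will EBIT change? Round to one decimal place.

Contribution at this volume is 83,520 × R$78.12 = R$6,524,582.40.
EBIT = R$6,524,582.40 − R$3,667,100 = R$2,857,482.40.
So DOL = total CM / EBIT = R$6,524,582.40 / R$2,857,482.40 = 2.2833.
Operating income changes by 2.2833 × -11.3% = -25.8%.

-25.8%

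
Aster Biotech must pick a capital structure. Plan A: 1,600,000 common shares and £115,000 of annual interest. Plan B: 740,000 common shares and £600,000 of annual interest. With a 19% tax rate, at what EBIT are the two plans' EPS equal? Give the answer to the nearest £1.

£1,017,326

Set EPS_A = EPS_B: (EBIT − £115,000)(1 − 0.19) ÷ 1,600,000 = (EBIT − £600,000)(1 − 0.19) ÷ 740,000.
Cancelling (1 − t) and cross-multiplying: 740,000·(EBIT − 115,000) = 1,600,000·(EBIT − 600,000).
EBIT × (1,600,000 − 740,000) = 600,000 × 1,600,000 − 115,000 × 740,000 = 874,900,000,000, so EBIT = 874,900,000,000 ÷ 860,000 = 1,017,325.58.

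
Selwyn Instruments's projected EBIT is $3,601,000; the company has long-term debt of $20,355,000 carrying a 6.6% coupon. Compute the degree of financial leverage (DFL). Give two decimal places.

Annual interest charges come to $1,343,430.00.
Degree of financial leverage = EBIT / (EBIT − interest) = $3,601,000 / $2,257,570.00 = 1.5951.

1.60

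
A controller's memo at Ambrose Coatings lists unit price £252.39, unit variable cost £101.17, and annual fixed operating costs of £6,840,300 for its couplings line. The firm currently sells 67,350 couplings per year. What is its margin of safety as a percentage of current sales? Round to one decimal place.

32.8%

Unit CM = price − variable cost = £252.39 − £101.17 = £151.22. Break-even units = £6,840,300 ÷ £151.22 = 45,234.10; break-even revenue = 45,234.10 × £252.39 = £11,416,633.49.
Current sales = 67,350 × £252.39 = £16,998,466.50.
Margin of safety = (£16,998,466.50 − £11,416,633.49) ÷ £16,998,466.50 = 32.8%.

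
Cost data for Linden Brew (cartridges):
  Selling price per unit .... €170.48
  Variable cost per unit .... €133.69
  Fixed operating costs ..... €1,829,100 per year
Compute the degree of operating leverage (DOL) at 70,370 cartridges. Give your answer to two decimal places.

Total contribution margin = 70,370 × €36.79 = €2,588,912.30.
Operating income = contribution − fixed costs = €2,588,912.30 − €1,829,100 = €759,812.30.
Degree of operating leverage = €2,588,912.30 / €759,812.30 = 3.4073.

3.41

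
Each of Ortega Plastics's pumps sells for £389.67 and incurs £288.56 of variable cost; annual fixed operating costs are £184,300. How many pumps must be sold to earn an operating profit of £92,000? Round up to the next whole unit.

2,733 pumps

Contribution margin per unit = £389.67 − £288.56 = £101.11.
Need Q such that Q × £101.11 − £184,300 = £92,000, i.e. Q = £276,300 / £101.11 = 2,732.67 → 2,733.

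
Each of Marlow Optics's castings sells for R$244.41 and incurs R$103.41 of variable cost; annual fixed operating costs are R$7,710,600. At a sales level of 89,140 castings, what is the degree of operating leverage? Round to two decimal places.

2.59

Contribution at this volume is 89,140 × R$141.00 = R$12,568,740.00.
Operating income = contribution − fixed costs = R$12,568,740.00 − R$7,710,600 = R$4,858,140.00.
DOL = contribution ÷ EBIT = R$12,568,740.00 ÷ R$4,858,140.00 = 2.5872.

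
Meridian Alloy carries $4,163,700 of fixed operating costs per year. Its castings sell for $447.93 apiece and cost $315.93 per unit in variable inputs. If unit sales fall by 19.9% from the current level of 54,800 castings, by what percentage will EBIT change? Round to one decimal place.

At 54,800 units, contribution = 54,800 × $132.00 = $7,233,600.00.
Subtracting fixed costs: EBIT = $7,233,600.00 − $4,163,700 = $3,069,900.00.
So DOL = total CM / EBIT = $7,233,600.00 / $3,069,900.00 = 2.3563.
%ΔEBIT = DOL × %ΔSales = 2.3563 × -19.9% = -46.9%.

-46.9%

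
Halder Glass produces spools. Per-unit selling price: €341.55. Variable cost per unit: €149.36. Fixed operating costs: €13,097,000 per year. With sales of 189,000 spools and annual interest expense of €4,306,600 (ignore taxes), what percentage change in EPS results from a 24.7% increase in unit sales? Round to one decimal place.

+47.4%

Contribution at this volume is 189,000 × €192.19 = €36,323,910.00.
Operating income = contribution − fixed costs = €36,323,910.00 − €13,097,000 = €23,226,910.00.
Interest = €4,306,600.00, so EBIT − I = €18,920,310.00.
DCL = total CM / (EBIT − I) = €36,323,910.00 / €18,920,310.00 = 1.9198.
%ΔEPS = DCL × %ΔSales = 1.9198 × +24.7% = +47.4%.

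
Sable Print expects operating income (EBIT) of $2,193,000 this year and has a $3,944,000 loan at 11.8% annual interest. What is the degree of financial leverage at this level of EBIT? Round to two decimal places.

1.27

Annual interest charges come to $465,392.00.
Degree of financial leverage = EBIT / (EBIT − interest) = $2,193,000 / $1,727,608.00 = 1.2694.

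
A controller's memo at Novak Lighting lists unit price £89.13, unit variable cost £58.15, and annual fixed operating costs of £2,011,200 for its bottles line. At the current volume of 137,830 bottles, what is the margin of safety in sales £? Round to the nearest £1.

Unit CM = price − variable cost = £89.13 − £58.15 = £30.98. Break-even units = £2,011,200 ÷ £30.98 = 64,919.30; break-even revenue = 64,919.30 × £89.13 = £5,786,257.46.
Current sales = 137,830 × £89.13 = £12,284,787.90.
Margin of safety = £12,284,787.90 − £5,786,257.46 = £6,498,530.

£6,498,530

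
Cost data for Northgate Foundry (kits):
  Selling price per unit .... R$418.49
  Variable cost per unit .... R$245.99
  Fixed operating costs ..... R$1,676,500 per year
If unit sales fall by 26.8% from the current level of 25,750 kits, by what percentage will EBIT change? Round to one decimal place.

At 25,750 units, contribution = 25,750 × R$172.50 = R$4,441,875.00.
Subtracting fixed costs: EBIT = R$4,441,875.00 − R$1,676,500 = R$2,765,375.00.
So DOL = total CM / EBIT = R$4,441,875.00 / R$2,765,375.00 = 1.6062.
So EBIT moves 1.6062 × (-26.8%) = -43.0%.

-43.0%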